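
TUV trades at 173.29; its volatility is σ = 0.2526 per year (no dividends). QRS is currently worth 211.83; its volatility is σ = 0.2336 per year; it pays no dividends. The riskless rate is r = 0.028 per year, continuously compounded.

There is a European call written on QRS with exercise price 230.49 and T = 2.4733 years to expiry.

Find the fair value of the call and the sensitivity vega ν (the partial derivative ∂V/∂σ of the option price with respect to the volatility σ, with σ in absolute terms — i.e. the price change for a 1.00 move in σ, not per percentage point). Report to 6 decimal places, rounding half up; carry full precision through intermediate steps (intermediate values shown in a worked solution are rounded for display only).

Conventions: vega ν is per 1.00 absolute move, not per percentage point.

price = 29.515617
ν = 131.562806

σ√T = 0.2336·√2.4733 = 0.367376
d₁ = (ln(S/K) + (r+σ²/2)T) / (σ√T) = (ln(211.83/230.49) + (0.028+0.2336²/2)·2.4733) / 0.367376 = (-0.084423 + 0.136735) / 0.367376 = 0.142393
d₂ = d₁ − σ√T = 0.142393 − 0.367376 = -0.224984
e^{−rT} = 0.933091
N(d₁) = 0.556615,  N(d₂) = 0.410996
Call price V = S·N(d₁) − K·e^{−rT}·N(d₂) = 117.907769 − 88.392151 = 29.515617
φ(d₁) = (1/√(2π))·e^{−d₁²/2} = 0.394918
ν = S·φ(d₁)·√T = 131.562806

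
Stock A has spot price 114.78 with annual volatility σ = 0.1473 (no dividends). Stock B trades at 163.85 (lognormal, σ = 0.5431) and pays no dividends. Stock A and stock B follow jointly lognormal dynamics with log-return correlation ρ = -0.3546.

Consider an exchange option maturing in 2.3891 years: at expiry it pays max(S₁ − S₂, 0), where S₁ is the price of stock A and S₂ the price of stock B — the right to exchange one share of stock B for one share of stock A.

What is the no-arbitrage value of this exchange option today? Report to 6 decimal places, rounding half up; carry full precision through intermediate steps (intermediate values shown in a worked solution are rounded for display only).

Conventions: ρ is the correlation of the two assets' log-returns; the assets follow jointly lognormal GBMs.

σ_eff = √(σ₁² + σ₂² − 2ρσ₁σ₂) = √(0.1473² + 0.5431² − 2·-0.3546·0.1473·0.5431) = 0.611056
d₁ = (ln(S₁/S₂) + (q₂ − q₁ + σ_eff²/2)T) / (σ_eff√T) = (ln(114.78/163.85) + (0.0 − 0.0 + 0.186695)·2.3891) / 0.944492 = 0.095394
d₂ = d₁ − σ_eff√T = 0.095394 − 0.944492 = -0.849098
N(d₁) = 0.537999,  N(d₂) = 0.197913
V = S₁·e^{−q₁T}·N(d₁) − S₂·e^{−q₂T}·N(d₂) = 61.751528 − 32.428085 = 29.323442
Key observation: the rate r is irrelevant here: denominating values in stock B turns the exchange into a ratio option on S₁/S₂, and discounting at r drops out.

exchange price = 29.323442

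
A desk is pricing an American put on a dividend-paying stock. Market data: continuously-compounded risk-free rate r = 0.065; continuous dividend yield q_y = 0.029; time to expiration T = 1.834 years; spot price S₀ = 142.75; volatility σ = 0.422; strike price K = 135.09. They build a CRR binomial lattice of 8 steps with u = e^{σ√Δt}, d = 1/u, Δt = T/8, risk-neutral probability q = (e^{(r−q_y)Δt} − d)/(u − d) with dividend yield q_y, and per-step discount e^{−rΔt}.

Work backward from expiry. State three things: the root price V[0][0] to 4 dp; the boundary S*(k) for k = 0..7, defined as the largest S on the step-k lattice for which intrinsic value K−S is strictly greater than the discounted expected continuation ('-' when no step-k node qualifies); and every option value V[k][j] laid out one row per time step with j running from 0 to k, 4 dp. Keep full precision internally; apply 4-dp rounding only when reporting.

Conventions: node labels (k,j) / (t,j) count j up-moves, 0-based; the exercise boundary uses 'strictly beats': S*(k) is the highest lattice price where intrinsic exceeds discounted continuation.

price = 22.6771
boundary = - - - 77.8616 63.6169 77.8616 95.2959 77.8616
tree:
22.6771
31.8633 13.0435
43.4461 19.8211 5.8182
57.2284 29.2936 9.7734 1.5443
71.4731 41.8290 16.0951 2.9577 0.0000
83.1117 57.2284 25.8017 5.6646 0.0000 0.0000
92.6211 71.4731 39.7941 10.8489 0.0000 0.0000 0.0000
100.3908 83.1117 57.2284 20.7779 0.0000 0.0000 0.0000 0.0000
106.7389 92.6211 71.4731 39.7941 0.0000 0.0000 0.0000 0.0000 0.0000

Δt=0.22925  u=1.22391  d=0.81705  q=0.47003  discount=0.98521
step 8 (expiry): payoffs max(K−S,0) = 106.7389 92.6211 71.4731 39.7941 0.0000 0.0000 0.0000 0.0000 0.0000
step 7: (k=7,j=0): S=34.6992, K−S=100.3908, hold=98.6226 ⇒ V=100.3908 exercise | (k=7,j=1): S=51.9783, K−S=83.1117, hold=81.4581 ⇒ V=83.1117 exercise | (k=7,j=2): S=77.8616, K−S=57.2284, hold=55.7462 ⇒ V=57.2284 exercise | (k=7,j=3): S=116.6340, K−S=18.4560, hold=20.7779 ⇒ V=20.7779 continue | (k=7,j=4): S=174.7137, K−S=0.0000, hold=0.0000 ⇒ V=0.0000 continue | (k=7,j=5): S=261.7151, K−S=0.0000, hold=0.0000 ⇒ V=0.0000 continue | (k=7,j=6): S=392.0401, K−S=0.0000, hold=0.0000 ⇒ V=0.0000 continue | (k=7,j=7): S=587.2624, K−S=0.0000, hold=0.0000 ⇒ V=0.0000 continue  boundary S*=77.8616
step 6: (k=6,j=0): S=42.4689, K−S=92.6211, hold=90.9044 ⇒ V=92.6211 exercise | (k=6,j=1): S=63.6169, K−S=71.4731, hold=69.8965 ⇒ V=71.4731 exercise | (k=6,j=2): S=95.2959, K−S=39.7941, hold=39.5026 ⇒ V=39.7941 exercise | (k=6,j=3): S=142.7500, K−S=0.0000, hold=10.8489 ⇒ V=10.8489 continue | (k=6,j=4): S=213.8345, K−S=0.0000, hold=0.0000 ⇒ V=0.0000 continue | (k=6,j=5): S=320.3167, K−S=0.0000, hold=0.0000 ⇒ V=0.0000 continue | (k=6,j=6): S=479.8233, K−S=0.0000, hold=0.0000 ⇒ V=0.0000 continue  boundary S*=95.2959
step 5: (k=5,j=0): S=51.9783, K−S=83.1117, hold=81.4581 ⇒ V=83.1117 exercise | (k=5,j=1): S=77.8616, K−S=57.2284, hold=55.7462 ⇒ V=57.2284 exercise | (k=5,j=2): S=116.6340, K−S=18.4560, hold=25.8017 ⇒ V=25.8017 continue | (k=5,j=3): S=174.7137, K−S=0.0000, hold=5.6646 ⇒ V=5.6646 continue | (k=5,j=4): S=261.7151, K−S=0.0000, hold=0.0000 ⇒ V=0.0000 continue | (k=5,j=5): S=392.0401, K−S=0.0000, hold=0.0000 ⇒ V=0.0000 continue  boundary S*=77.8616
step 4: (k=4,j=0): S=63.6169, K−S=71.4731, hold=69.8965 ⇒ V=71.4731 exercise | (k=4,j=1): S=95.2959, K−S=39.7941, hold=41.8290 ⇒ V=41.8290 continue | (k=4,j=2): S=142.7500, K−S=0.0000, hold=16.0951 ⇒ V=16.0951 continue | (k=4,j=3): S=213.8345, K−S=0.0000, hold=2.9577 ⇒ V=2.9577 continue | (k=4,j=4): S=320.3167, K−S=0.0000, hold=0.0000 ⇒ V=0.0000 continue  boundary S*=63.6169
step 3: (k=3,j=0): S=77.8616, K−S=57.2284, hold=56.6886 ⇒ V=57.2284 exercise | (k=3,j=1): S=116.6340, K−S=18.4560, hold=29.2936 ⇒ V=29.2936 continue | (k=3,j=2): S=174.7137, K−S=0.0000, hold=9.7734 ⇒ V=9.7734 continue | (k=3,j=3): S=261.7151, K−S=0.0000, hold=1.5443 ⇒ V=1.5443 continue  boundary S*=77.8616
step 2: (k=2,j=0): S=95.2959, K−S=39.7941, hold=43.4461 ⇒ V=43.4461 continue | (k=2,j=1): S=142.7500, K−S=0.0000, hold=19.8211 ⇒ V=19.8211 continue | (k=2,j=2): S=213.8345, K−S=0.0000, hold=5.8182 ⇒ V=5.8182 continue  boundary S*=-
step 1: (k=1,j=0): S=116.6340, K−S=18.4560, hold=31.8633 ⇒ V=31.8633 continue | (k=1,j=1): S=174.7137, K−S=0.0000, hold=13.0435 ⇒ V=13.0435 continue  boundary S*=-
step 0: (k=0,j=0): S=142.7500, K−S=0.0000, hold=22.6771 ⇒ V=22.6771 continue  boundary S*=-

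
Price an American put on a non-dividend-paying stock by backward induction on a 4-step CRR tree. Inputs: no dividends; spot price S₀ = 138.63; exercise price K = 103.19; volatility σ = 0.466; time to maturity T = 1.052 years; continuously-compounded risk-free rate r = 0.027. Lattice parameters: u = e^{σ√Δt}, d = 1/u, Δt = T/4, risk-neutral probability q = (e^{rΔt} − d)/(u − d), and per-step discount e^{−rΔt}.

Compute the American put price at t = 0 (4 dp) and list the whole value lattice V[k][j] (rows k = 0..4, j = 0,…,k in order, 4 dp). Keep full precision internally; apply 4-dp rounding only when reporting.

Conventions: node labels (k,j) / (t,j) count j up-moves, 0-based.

Δt=0.26300, u=1.26995, d=0.78743, q=0.45531, disc=e^(-rΔt)=0.99292
k=4 terminal: V=max(K-S,0) → 49.8928 17.2331 0.0000 0.0000 0.0000
k=3: j=0 S=67.6850 intr=35.5050 cont=34.7748 V=35.5050[EX]; j=1 S=109.1614 intr=0.0000 cont=9.3203 V=9.3203[hold]; j=2 S=176.0538 intr=0.0000 cont=0.0000 V=0.0000[hold]; j=3 S=283.9369 intr=0.0000 cont=0.0000 V=0.0000[hold]
k=2: j=0 S=85.9569 intr=17.2331 cont=23.4161 V=23.4161[hold]; j=1 S=138.6300 intr=0.0000 cont=5.0408 V=5.0408[hold]; j=2 S=223.5804 intr=0.0000 cont=0.0000 V=0.0000[hold]
k=1: j=0 S=109.1614 intr=0.0000 cont=14.9432 V=14.9432[hold]; j=1 S=176.0538 intr=0.0000 cont=2.7263 V=2.7263[hold]
k=0: j=0 S=138.6300 intr=0.0000 cont=9.3144 V=9.3144[hold]

price = 9.3144
tree:
9.3144
14.9432 2.7263
23.4161 5.0408 0.0000
35.5050 9.3203 0.0000 0.0000
49.8928 17.2331 0.0000 0.0000 0.0000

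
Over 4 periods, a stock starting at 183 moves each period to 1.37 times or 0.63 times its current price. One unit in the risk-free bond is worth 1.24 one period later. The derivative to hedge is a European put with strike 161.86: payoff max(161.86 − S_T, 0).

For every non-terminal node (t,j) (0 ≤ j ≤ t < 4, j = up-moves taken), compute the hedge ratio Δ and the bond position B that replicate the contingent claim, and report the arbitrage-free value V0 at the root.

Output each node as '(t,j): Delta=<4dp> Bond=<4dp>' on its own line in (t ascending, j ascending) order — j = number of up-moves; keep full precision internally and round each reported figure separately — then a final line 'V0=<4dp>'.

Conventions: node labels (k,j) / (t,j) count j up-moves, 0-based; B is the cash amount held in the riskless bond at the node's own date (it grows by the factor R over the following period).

(0,0): Delta=-0.0579 Bond=12.7574
(1,0): Delta=-0.3028 Bond=44.0562
(1,1): Delta=-0.0339 Bond=9.8014
(2,0): Delta=-1.0000 Bond=105.2680
(2,1): Delta=-0.2345 Bond=43.8379
(2,2): Delta=-0.0142 Bond=5.4014
(3,0): Delta=-1.0000 Bond=130.5323
(3,1): Delta=-1.0000 Bond=130.5323
(3,2): Delta=-0.1595 Bond=38.1254
(3,3): Delta=0.0000 Bond=0.0000
V0=2.1625

Under the risk-neutral measure, an up-move has probability p* = (R−d)/(u−d) = 0.8243 and values discount at R = 1.24.
At maturity the claim pays: V(4,0)=133.0321, V(4,1)=99.1707, V(4,2)=25.5357, V(4,3)=0.0000, V(4,4)=0.0000
  t=3,j=0: stock 45.7586 → up 62.6893 (V=99.1707), down 28.8279 (V=133.0321). Price 84.7737; hedge Δ=-1.0000, bond B=130.5323.
  t=3,j=1: stock 99.5068 → up 136.3243 (V=25.5357), down 62.6893 (V=99.1707). Price 31.0255; hedge Δ=-1.0000, bond B=130.5323.
  t=3,j=2: stock 216.3878 → up 296.4513 (V=0.0000), down 136.3243 (V=25.5357). Price 3.6177; hedge Δ=-0.1595, bond B=38.1254.
  t=3,j=3: stock 470.5576 → up 644.6639 (V=0.0000), down 296.4513 (V=0.0000). Price 0.0000; hedge Δ=0.0000, bond B=0.0000.
  t=2,j=0: stock 72.6327 → up 99.5068 (V=31.0255), down 45.7586 (V=84.7737). Price 32.6353; hedge Δ=-1.0000, bond B=105.2680.
  t=2,j=1: stock 157.9473 → up 216.3878 (V=3.6177), down 99.5068 (V=31.0255). Price 6.8005; hedge Δ=-0.2345, bond B=43.8379.
  t=2,j=2: stock 343.4727 → up 470.5576 (V=0.0000), down 216.3878 (V=3.6177). Price 0.5125; hedge Δ=-0.0142, bond B=5.4014.
  t=1,j=0: stock 115.2900 → up 157.9473 (V=6.8005), down 72.6327 (V=32.6353). Price 9.1444; hedge Δ=-0.3028, bond B=44.0562.
  t=1,j=1: stock 250.7100 → up 343.4727 (V=0.5125), down 157.9473 (V=6.8005). Price 1.3042; hedge Δ=-0.0339, bond B=9.8014.
  t=0,j=0: stock 183.0000 → up 250.7100 (V=1.3042), down 115.2900 (V=9.1444). Price 2.1625; hedge Δ=-0.0579, bond B=12.7574.
As a check, the time-0 holding Δ(0,0)·S0 + B(0,0) comes to 2.1625 — exactly V0.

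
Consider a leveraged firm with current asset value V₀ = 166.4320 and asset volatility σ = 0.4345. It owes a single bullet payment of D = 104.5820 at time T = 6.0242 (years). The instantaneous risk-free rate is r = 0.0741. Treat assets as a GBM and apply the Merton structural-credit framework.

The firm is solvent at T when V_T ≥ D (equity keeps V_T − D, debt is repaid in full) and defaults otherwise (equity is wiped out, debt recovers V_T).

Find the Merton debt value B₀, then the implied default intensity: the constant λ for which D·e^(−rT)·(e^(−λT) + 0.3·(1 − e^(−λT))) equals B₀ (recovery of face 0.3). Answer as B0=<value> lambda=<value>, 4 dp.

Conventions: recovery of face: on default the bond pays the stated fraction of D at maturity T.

With assets at 166.4320 and a single debt payment of 104.5820 at 6.0242 years:
d₁ = [ln(V₀/D) + (r + σ²/2)T] / (σ√T)
   = [ln(166.4320/104.5820) + (0.0741 + 0.5·0.4345²)·6.0242] / (0.4345·√6.0242)
   = [0.464615 + 1.015048] / 1.066447 = 1.387470
d₂ = d₁ − σ√T = 1.387470 − 1.066447 = 0.321022
N(d₁) = 0.917351,  N(d₂) = 0.625903,  e^(−rT) = 0.639932
E₀ = V₀·N(d₁) − D·e^(−rT)·N(d₂)
   = 166.4320·0.917351 − 104.5820·0.639932·0.625903 = 110.787703
B₀ = V₀ − E₀ = 166.4320 − 110.787703 = 55.644297
e^(−λT) = (B₀·e^(rT)/D − 0.3)/(1 − 0.3) = (55.6443·1.562666/104.5820 − 0.3)/0.7 = 0.75919710
λ = −ln(0.75919710)/6.0242 = 0.045731

B0=55.6443 lambda=0.0457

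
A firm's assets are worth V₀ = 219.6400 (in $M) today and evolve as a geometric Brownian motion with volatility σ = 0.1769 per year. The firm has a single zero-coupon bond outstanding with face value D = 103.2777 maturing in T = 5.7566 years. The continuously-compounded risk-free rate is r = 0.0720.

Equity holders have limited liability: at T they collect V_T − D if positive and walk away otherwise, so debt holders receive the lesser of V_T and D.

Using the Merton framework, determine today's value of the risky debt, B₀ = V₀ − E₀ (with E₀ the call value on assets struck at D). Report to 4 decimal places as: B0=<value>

With assets at 219.6400 and a single debt payment of 103.2777 at 5.7566 years:
d₁ = [ln(V₀/D) + (r + σ²/2)T] / (σ√T)
   = [ln(219.6400/103.2777) + (0.0720 + 0.5·0.1769²)·5.7566] / (0.1769·√5.7566)
   = [0.754568 + 0.504548] / 0.424435 = 2.966572
d₂ = d₁ − σ√T = 2.966572 − 0.424435 = 2.542137
N(d₁) = 0.998494,  N(d₂) = 0.994491,  e^(−rT) = 0.660687
E₀ = V₀·N(d₁) − D·e^(−rT)·N(d₂)
   = 219.6400·0.998494 − 103.2777·0.660687·0.994491 = 151.450955
B₀ = V₀ − E₀ = 219.6400 − 151.450955 = 68.189045

B0=68.1890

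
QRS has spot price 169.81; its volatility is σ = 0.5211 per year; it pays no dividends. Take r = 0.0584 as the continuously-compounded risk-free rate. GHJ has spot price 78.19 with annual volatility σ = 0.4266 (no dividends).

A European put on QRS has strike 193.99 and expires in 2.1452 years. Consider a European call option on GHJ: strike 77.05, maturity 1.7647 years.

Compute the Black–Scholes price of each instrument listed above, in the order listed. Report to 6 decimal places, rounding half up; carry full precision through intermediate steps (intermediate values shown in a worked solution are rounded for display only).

[QRS put K=193.99]
σ√T = 0.5211·√2.1452 = 0.763229
d₁ = (ln(S/K) + (r+σ²/2)T) / (σ√T) = (ln(169.81/193.99) + (0.0584+0.5211²/2)·2.1452) / 0.763229 = (-0.133126 + 0.416539) / 0.763229 = 0.371334
d₂ = d₁ − σ√T = 0.371334 − 0.763229 = -0.391896
e^{−rT} = 0.882250
N(−d₁) = 0.355195,  N(−d₂) = 0.652432
price = K·e^{−rT}·N(−d₂) − S·N(−d₁) = 111.662292 − 60.315586 = 51.346706
[GHJ call K=77.05]
σ√T = 0.4266·√1.7647 = 0.566704
d₁ = (ln(S/K) + (r+σ²/2)T) / (σ√T) = (ln(78.19/77.05) + (0.0584+0.4266²/2)·1.7647) / 0.566704 = (0.014687 + 0.263635) / 0.566704 = 0.491125
d₂ = d₁ − σ√T = 0.491125 − 0.566704 = -0.075579
e^{−rT} = 0.902074
N(d₁) = 0.688331,  N(d₂) = 0.469877
price = S·N(d₁) − K·e^{−rT}·N(d₂) = 53.820594 − 32.658711 = 21.161883

price(QRS put K=193.99) = 51.346706
price(GHJ call K=77.05) = 21.161883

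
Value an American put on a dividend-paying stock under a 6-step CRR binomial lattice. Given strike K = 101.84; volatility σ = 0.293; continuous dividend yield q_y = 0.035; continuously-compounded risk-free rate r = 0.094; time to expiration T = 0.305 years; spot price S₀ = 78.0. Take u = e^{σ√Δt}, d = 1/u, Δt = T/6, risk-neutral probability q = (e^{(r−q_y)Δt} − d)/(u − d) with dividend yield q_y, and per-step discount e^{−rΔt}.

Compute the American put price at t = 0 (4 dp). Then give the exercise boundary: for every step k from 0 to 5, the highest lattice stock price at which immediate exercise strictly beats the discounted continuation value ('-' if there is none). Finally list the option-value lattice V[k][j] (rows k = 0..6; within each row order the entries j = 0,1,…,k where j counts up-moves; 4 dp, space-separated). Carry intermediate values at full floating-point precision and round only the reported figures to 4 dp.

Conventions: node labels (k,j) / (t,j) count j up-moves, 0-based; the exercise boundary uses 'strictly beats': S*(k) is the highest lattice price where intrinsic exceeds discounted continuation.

price = 23.8400
boundary = 78.0000 83.3267 78.0000 83.3267 89.0172 95.0963
tree:
23.8400
28.8262 18.5133
33.4937 23.8400 13.1297
37.8628 28.8262 18.5133 8.0023
41.9526 33.4937 23.8400 12.8228 3.3758
45.7809 37.8628 28.8262 18.5133 6.7437 0.1226
49.3645 41.9526 33.4937 23.8400 12.8228 0.2494 0.0000

Δt=0.05083  u=1.06829  d=0.93607  q=0.50621  discount=0.99523
step 6 (expiry): payoffs max(K−S,0) = 49.3645 41.9526 33.4937 23.8400 12.8228 0.2494 0.0000
step 5: (k=5,j=0): S=56.0591, K−S=45.7809, hold=45.3951 ⇒ V=45.7809 exercise | (k=5,j=1): S=63.9772, K−S=37.8628, hold=37.4910 ⇒ V=37.8628 exercise | (k=5,j=2): S=73.0138, K−S=28.8262, hold=28.4705 ⇒ V=28.8262 exercise | (k=5,j=3): S=83.3267, K−S=18.5133, hold=18.1759 ⇒ V=18.5133 exercise | (k=5,j=4): S=95.0963, K−S=6.7437, hold=6.4272 ⇒ V=6.7437 exercise | (k=5,j=5): S=108.5283, K−S=0.0000, hold=0.1226 ⇒ V=0.1226 continue  boundary S*=95.0963
step 4: (k=4,j=0): S=59.8874, K−S=41.9526, hold=41.5736 ⇒ V=41.9526 exercise | (k=4,j=1): S=68.3463, K−S=33.4937, hold=33.1297 ⇒ V=33.4937 exercise | (k=4,j=2): S=78.0000, K−S=23.8400, hold=23.4932 ⇒ V=23.8400 exercise | (k=4,j=3): S=89.0172, K−S=12.8228, hold=12.4956 ⇒ V=12.8228 exercise | (k=4,j=4): S=101.5906, K−S=0.2494, hold=3.3758 ⇒ V=3.3758 continue  boundary S*=89.0172
step 3: (k=3,j=0): S=63.9772, K−S=37.8628, hold=37.4910 ⇒ V=37.8628 exercise | (k=3,j=1): S=73.0138, K−S=28.8262, hold=28.4705 ⇒ V=28.8262 exercise | (k=3,j=2): S=83.3267, K−S=18.5133, hold=18.1759 ⇒ V=18.5133 exercise | (k=3,j=3): S=95.0963, K−S=6.7437, hold=8.0023 ⇒ V=8.0023 continue  boundary S*=83.3267
step 2: (k=2,j=0): S=68.3463, K−S=33.4937, hold=33.1297 ⇒ V=33.4937 exercise | (k=2,j=1): S=78.0000, K−S=23.8400, hold=23.4932 ⇒ V=23.8400 exercise | (k=2,j=2): S=89.0172, K−S=12.8228, hold=13.1297 ⇒ V=13.1297 continue  boundary S*=78.0000
step 1: (k=1,j=0): S=73.0138, K−S=28.8262, hold=28.4705 ⇒ V=28.8262 exercise | (k=1,j=1): S=83.3267, K−S=18.5133, hold=18.3305 ⇒ V=18.5133 exercise  boundary S*=83.3267
step 0: (k=0,j=0): S=78.0000, K−S=23.8400, hold=23.4932 ⇒ V=23.8400 exercise  boundary S*=78.0000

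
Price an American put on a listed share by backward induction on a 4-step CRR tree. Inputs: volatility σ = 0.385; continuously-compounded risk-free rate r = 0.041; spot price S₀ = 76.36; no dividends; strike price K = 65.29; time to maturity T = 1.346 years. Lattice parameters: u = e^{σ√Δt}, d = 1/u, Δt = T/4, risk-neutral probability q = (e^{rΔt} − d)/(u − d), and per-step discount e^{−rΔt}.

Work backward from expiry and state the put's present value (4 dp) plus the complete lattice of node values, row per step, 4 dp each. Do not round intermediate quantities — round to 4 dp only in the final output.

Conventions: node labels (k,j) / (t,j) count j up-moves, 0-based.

Δt=0.33650, u=1.25024, d=0.79985, q=0.47524, disc=e^(-rΔt)=0.98630
k=4 terminal: V=max(K-S,0) → 34.0367 16.4381 0.0000 0.0000 0.0000
k=3: j=0 S=39.0741 intr=26.2159 cont=25.3213 V=26.2159[EX]; j=1 S=61.0764 intr=4.2136 cont=8.5078 V=8.5078[hold]; j=2 S=95.4681 intr=0.0000 cont=0.0000 V=0.0000[hold]; j=3 S=149.2255 intr=0.0000 cont=0.0000 V=0.0000[hold]
k=2: j=0 S=48.8519 intr=16.4381 cont=17.5564 V=17.5564[hold]; j=1 S=76.3600 intr=0.0000 cont=4.4034 V=4.4034[hold]; j=2 S=119.3578 intr=0.0000 cont=0.0000 V=0.0000[hold]
k=1: j=0 S=61.0764 intr=4.2136 cont=11.1506 V=11.1506[hold]; j=1 S=95.4681 intr=0.0000 cont=2.2790 V=2.2790[hold]
k=0: j=0 S=76.3600 intr=0.0000 cont=6.8395 V=6.8395[hold]

price = 6.8395
tree:
6.8395
11.1506 2.2790
17.5564 4.4034 0.0000
26.2159 8.5078 0.0000 0.0000
34.0367 16.4381 0.0000 0.0000 0.0000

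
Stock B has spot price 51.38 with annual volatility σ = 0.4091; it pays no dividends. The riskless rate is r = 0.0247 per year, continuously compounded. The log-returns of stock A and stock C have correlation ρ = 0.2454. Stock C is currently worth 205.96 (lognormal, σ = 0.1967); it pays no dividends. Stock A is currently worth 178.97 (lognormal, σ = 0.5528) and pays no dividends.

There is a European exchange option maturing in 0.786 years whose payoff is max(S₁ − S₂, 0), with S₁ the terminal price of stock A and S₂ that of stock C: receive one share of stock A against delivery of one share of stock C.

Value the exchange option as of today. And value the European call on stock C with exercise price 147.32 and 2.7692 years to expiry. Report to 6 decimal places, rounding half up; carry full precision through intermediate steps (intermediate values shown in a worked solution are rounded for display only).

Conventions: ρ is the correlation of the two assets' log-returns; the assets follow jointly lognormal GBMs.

exchange price = 24.399313
price(stock C call K=147.32) = 71.243465

σ_eff = √(σ₁² + σ₂² − 2ρσ₁σ₂) = √(0.5528² + 0.1967² − 2·0.2454·0.5528·0.1967) = 0.539362
d₁ = (ln(S₁/S₂) + (q₂ − q₁ + σ_eff²/2)T) / (σ_eff√T) = (ln(178.97/205.96) + (0.0 − 0.0 + 0.145456)·0.786) / 0.478180 = -0.054657
d₂ = d₁ − σ_eff√T = -0.054657 − 0.478180 = -0.532837
N(d₁) = 0.478206,  N(d₂) = 0.297073
V = S₁·e^{−q₁T}·N(d₁) − S₂·e^{−q₂T}·N(d₂) = 85.584536 − 61.185223 = 24.399313
[vanilla: stock C call K=147.32]
σ√T = 0.1967·√2.7692 = 0.327327
d₁ = (ln(S/K) + (r+σ²/2)T) / (σ√T) = (ln(205.96/147.32) + (0.0247+0.1967²/2)·2.7692) / 0.327327 = (0.335075 + 0.121971) / 0.327327 = 1.396297
d₂ = d₁ − σ√T = 1.396297 − 0.327327 = 1.068971
e^{−rT} = 0.933888
N(d₁) = 0.918688,  N(d₂) = 0.857459
price = S·N(d₁) − K·e^{−rT}·N(d₂) = 189.212883 − 117.969418 = 71.243465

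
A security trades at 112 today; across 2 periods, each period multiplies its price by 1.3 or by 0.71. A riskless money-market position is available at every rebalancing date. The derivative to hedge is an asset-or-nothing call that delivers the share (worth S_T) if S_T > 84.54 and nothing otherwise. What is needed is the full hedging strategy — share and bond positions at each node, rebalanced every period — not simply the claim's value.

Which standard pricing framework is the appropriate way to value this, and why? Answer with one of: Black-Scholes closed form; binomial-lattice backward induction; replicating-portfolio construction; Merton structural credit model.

framework: replicating-portfolio construction

Key observation: the task asks for the hedge itself — share and bond holdings at every node of the 2-period tree on spot 112 with factors 1.3/0.71 — which is exactly what the replicating-portfolio construction produces.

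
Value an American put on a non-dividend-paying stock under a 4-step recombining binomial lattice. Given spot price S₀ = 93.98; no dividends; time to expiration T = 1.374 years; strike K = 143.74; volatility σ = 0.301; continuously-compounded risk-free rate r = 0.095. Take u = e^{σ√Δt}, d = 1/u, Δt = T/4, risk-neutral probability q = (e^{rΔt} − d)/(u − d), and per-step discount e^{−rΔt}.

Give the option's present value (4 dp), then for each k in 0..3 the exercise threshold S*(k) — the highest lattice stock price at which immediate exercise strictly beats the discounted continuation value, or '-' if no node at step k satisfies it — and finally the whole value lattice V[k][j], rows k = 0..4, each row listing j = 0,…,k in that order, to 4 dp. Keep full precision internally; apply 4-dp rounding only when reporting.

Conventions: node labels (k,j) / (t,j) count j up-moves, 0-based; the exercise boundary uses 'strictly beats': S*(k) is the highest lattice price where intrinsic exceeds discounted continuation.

price = 49.7600
boundary = 93.9800 112.1116 93.9800 112.1116
tree:
49.7600
64.9592 31.6284
77.7003 49.7600 16.1087
88.3807 64.9592 31.6284 4.3594
97.3339 77.7003 49.7600 9.9987 0.0000

Δt=0.34350  u=1.19293  d=0.83827  q=0.54954  discount=0.96789
step 4 (expiry): payoffs max(K−S,0) = 97.3339 77.7003 49.7600 9.9987 0.0000
step 3: (k=3,j=0): S=55.3593, K−S=88.3807, hold=83.7659 ⇒ V=88.3807 exercise | (k=3,j=1): S=78.7808, K−S=64.9592, hold=60.3443 ⇒ V=64.9592 exercise | (k=3,j=2): S=112.1116, K−S=31.6284, hold=27.0135 ⇒ V=31.6284 exercise | (k=3,j=3): S=159.5441, K−S=0.0000, hold=4.3594 ⇒ V=4.3594 continue  boundary S*=112.1116
step 2: (k=2,j=0): S=66.0397, K−S=77.7003, hold=73.0854 ⇒ V=77.7003 exercise | (k=2,j=1): S=93.9800, K−S=49.7600, hold=45.1451 ⇒ V=49.7600 exercise | (k=2,j=2): S=133.7413, K−S=9.9987, hold=16.1087 ⇒ V=16.1087 continue  boundary S*=93.9800
step 1: (k=1,j=0): S=78.7808, K−S=64.9592, hold=60.3443 ⇒ V=64.9592 exercise | (k=1,j=1): S=112.1116, K−S=31.6284, hold=30.2634 ⇒ V=31.6284 exercise  boundary S*=112.1116
step 0: (k=0,j=0): S=93.9800, K−S=49.7600, hold=45.1451 ⇒ V=49.7600 exercise  boundary S*=93.9800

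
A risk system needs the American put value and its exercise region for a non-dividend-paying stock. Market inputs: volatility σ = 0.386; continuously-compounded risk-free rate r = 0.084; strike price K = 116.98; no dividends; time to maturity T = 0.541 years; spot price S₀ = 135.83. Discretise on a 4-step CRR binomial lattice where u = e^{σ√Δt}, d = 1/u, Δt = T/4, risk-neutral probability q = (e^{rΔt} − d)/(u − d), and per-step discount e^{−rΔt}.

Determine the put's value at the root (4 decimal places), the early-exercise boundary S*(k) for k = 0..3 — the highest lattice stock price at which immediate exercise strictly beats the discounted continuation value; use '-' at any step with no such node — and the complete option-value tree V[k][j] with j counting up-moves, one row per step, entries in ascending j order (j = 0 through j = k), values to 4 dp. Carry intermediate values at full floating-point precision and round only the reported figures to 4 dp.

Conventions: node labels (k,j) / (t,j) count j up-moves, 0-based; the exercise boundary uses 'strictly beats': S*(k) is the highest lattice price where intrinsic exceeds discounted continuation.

Δt=0.13525  u=1.15253  d=0.86766  q=0.50468  discount=0.98870
step 4 (expiry): payoffs max(K−S,0) = 39.9976 14.7229 0.0000 0.0000 0.0000
step 3: (k=3,j=0): S=88.7243, K−S=28.2557, hold=26.9342 ⇒ V=28.2557 exercise | (k=3,j=1): S=117.8541, K−S=0.0000, hold=7.2102 ⇒ V=7.2102 continue | (k=3,j=2): S=156.5477, K−S=0.0000, hold=0.0000 ⇒ V=0.0000 continue | (k=3,j=3): S=207.9451, K−S=0.0000, hold=0.0000 ⇒ V=0.0000 continue  boundary S*=88.7243
step 2: (k=2,j=0): S=102.2571, K−S=14.7229, hold=17.4352 ⇒ V=17.4352 continue | (k=2,j=1): S=135.8300, K−S=0.0000, hold=3.5310 ⇒ V=3.5310 continue | (k=2,j=2): S=180.4254, K−S=0.0000, hold=0.0000 ⇒ V=0.0000 continue  boundary S*=-
step 1: (k=1,j=0): S=117.8541, K−S=0.0000, hold=10.3004 ⇒ V=10.3004 continue | (k=1,j=1): S=156.5477, K−S=0.0000, hold=1.7292 ⇒ V=1.7292 continue  boundary S*=-
step 0: (k=0,j=0): S=135.8300, K−S=0.0000, hold=5.9072 ⇒ V=5.9072 continue  boundary S*=-

price = 5.9072
boundary = - - - 88.7243
tree:
5.9072
10.3004 1.7292
17.4352 3.5310 0.0000
28.2557 7.2102 0.0000 0.0000
39.9976 14.7229 0.0000 0.0000 0.0000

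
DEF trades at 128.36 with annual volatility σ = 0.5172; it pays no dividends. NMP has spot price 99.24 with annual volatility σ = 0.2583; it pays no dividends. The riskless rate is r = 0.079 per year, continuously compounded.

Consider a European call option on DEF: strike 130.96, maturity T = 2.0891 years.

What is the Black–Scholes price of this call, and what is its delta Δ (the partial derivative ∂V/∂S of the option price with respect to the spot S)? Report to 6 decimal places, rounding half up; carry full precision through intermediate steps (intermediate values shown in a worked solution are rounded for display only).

σ√T = 0.5172·√2.0891 = 0.747546
d₁ = (ln(S/K) + (r+σ²/2)T) / (σ√T) = (ln(128.36/130.96) + (0.079+0.5172²/2)·2.0891) / 0.747546 = (-0.020053 + 0.444452) / 0.747546 = 0.567722
d₂ = d₁ − σ√T = 0.567722 − 0.747546 = -0.179824
e^{−rT} = 0.847861
N(d₁) = 0.714888,  N(d₂) = 0.428645
Call price V = S·N(d₁) − K·e^{−rT}·N(d₂) = 91.763043 − 47.594986 = 44.168056
Δ = N(d₁) = 0.714888

price = 44.168056
Δ = 0.714888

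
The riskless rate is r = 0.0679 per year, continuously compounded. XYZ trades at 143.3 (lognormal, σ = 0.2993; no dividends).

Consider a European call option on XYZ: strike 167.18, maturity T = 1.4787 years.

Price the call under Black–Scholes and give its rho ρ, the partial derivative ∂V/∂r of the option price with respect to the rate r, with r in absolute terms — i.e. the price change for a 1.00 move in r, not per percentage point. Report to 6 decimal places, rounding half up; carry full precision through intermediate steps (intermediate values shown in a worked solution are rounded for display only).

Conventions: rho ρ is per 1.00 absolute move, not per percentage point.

σ√T = 0.2993·√1.4787 = 0.363954
d₁ = (ln(S/K) + (r+σ²/2)T) / (σ√T) = (ln(143.3/167.18) + (0.0679+0.2993²/2)·1.4787) / 0.363954 = (-0.154131 + 0.166635) / 0.363954 = 0.034357
d₂ = d₁ − σ√T = 0.034357 − 0.363954 = -0.329597
e^{−rT} = 0.904472
N(d₁) = 0.513704,  N(d₂) = 0.370852
Call price V = S·N(d₁) − K·e^{−rT}·N(d₂) = 73.613741 − 56.076421 = 17.537320
ρ = K·T·e^{−rT}·N(d₂) = 82.920204

price = 17.537320
ρ = 82.920204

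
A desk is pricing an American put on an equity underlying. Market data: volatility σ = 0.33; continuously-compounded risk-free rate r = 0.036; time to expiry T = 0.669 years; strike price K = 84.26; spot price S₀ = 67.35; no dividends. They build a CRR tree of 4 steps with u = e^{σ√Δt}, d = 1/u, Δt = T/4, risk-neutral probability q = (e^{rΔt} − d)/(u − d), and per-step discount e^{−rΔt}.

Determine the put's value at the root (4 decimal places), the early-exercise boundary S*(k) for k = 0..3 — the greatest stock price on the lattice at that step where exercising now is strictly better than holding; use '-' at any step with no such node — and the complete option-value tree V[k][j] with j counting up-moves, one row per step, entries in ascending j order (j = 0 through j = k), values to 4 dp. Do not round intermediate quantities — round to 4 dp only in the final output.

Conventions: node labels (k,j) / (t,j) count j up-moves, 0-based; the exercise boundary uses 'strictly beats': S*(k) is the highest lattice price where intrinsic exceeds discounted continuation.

price = 18.1680
boundary = - 58.8473 51.4180 58.8473
tree:
18.1680
25.4127 10.8103
32.8420 17.0923 4.3692
39.3334 25.4127 8.5956 0.0000
45.0052 32.8420 16.9100 0.0000 0.0000

params: Δt=0.16725 u=1.14449 d=0.87375 q=0.48862 e^(-rΔt)=0.99400
t_4 payoffs: 45.0052 32.8420 16.9100 0.0000 0.0000
t_3: node(3,0) S=44.9266 payoff=39.3334 vs cont=38.8276 → 39.3334 [stop]  node(3,1) S=58.8473 payoff=25.4127 vs cont=24.9069 → 25.4127 [stop]  node(3,2) S=77.0813 payoff=7.1787 vs cont=8.5956 → 8.5956 [wait]  node(3,3) S=100.9651 payoff=0.0000 vs cont=0.0000 → 0.0000 [wait]  ⇒ S*(3)=58.8473
t_2: node(2,0) S=51.4180 payoff=32.8420 vs cont=32.3362 → 32.8420 [stop]  node(2,1) S=67.3500 payoff=16.9100 vs cont=17.0923 → 17.0923 [wait]  node(2,2) S=88.2186 payoff=0.0000 vs cont=4.3692 → 4.3692 [wait]  ⇒ S*(2)=51.4180
t_1: node(1,0) S=58.8473 payoff=25.4127 vs cont=24.9955 → 25.4127 [stop]  node(1,1) S=77.0813 payoff=7.1787 vs cont=10.8103 → 10.8103 [wait]  ⇒ S*(1)=58.8473
t_0: node(0,0) S=67.3500 payoff=16.9100 vs cont=18.1680 → 18.1680 [wait]  ⇒ S*(0)=-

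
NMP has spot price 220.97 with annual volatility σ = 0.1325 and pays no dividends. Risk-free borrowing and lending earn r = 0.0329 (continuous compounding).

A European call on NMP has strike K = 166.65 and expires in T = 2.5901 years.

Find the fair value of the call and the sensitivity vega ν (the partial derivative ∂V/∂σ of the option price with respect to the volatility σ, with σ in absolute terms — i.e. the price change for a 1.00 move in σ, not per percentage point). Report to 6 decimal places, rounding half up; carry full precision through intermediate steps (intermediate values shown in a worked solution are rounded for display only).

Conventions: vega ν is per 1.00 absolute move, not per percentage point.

σ√T = 0.1325·√2.5901 = 0.213243
d₁ = (ln(S/K) + (r+σ²/2)T) / (σ√T) = (ln(220.97/166.65) + (0.0329+0.1325²/2)·2.5901) / 0.213243 = (0.282131 + 0.107951) / 0.213243 = 1.829285
d₂ = d₁ − σ√T = 1.829285 − 0.213243 = 1.616042
e^{−rT} = 0.918315
N(d₁) = 0.966322,  N(d₂) = 0.946957
Call price V = S·N(d₁) − K·e^{−rT}·N(d₂) = 213.528071 − 144.919783 = 68.608288
φ(d₁) = (1/√(2π))·e^{−d₁²/2} = 0.074864
ν = S·φ(d₁)·√T = 26.623514

price = 68.608288
ν = 26.623514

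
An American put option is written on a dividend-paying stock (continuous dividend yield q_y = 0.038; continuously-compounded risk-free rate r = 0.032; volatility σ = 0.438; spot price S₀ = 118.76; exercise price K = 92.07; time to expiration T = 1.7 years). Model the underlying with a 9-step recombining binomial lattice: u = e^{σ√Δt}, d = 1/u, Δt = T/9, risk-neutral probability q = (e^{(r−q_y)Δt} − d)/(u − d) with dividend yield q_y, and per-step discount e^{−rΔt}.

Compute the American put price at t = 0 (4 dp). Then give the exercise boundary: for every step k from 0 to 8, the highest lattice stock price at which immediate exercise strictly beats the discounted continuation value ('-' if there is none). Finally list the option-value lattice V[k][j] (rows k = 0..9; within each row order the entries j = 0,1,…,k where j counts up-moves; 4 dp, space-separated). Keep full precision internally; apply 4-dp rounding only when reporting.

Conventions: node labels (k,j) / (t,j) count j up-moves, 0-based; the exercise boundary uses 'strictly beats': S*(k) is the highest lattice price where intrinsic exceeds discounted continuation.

price = 12.2432
boundary = - - - - - 45.8466 37.8996 45.8466 55.4600
tree:
12.2432
16.9219 6.6804
22.8098 9.9421 2.7776
29.8713 14.4725 4.5299 0.6698
37.8493 20.5072 7.2799 1.2243 0.0000
46.2234 28.1080 11.4787 2.2379 0.0000 0.0000
54.1704 36.9682 17.6402 4.0905 0.0000 0.0000 0.0000
60.7399 46.2234 26.1363 7.4769 0.0000 0.0000 0.0000 0.0000
66.1706 54.1704 36.6100 13.6667 0.0000 0.0000 0.0000 0.0000 0.0000
70.6600 60.7399 46.2234 24.9808 0.0000 0.0000 0.0000 0.0000 0.0000 0.0000

Δt=0.18889, u=1.20969, d=0.82666, q=0.44960, disc=e^(-rΔt)=0.99397
k=9 terminal: V=max(K-S,0) → 70.6600 60.7399 46.2234 24.9808 0.0000 0.0000 0.0000 0.0000 0.0000 0.0000
k=8: j=0 S=25.8994 intr=66.1706 cont=65.8010 V=66.1706[EX]; j=1 S=37.8996 intr=54.1704 cont=53.8866 V=54.1704[EX]; j=2 S=55.4600 intr=36.6100 cont=36.4518 V=36.6100[EX]; j=3 S=81.1568 intr=10.9132 cont=13.6667 V=13.6667[hold]; j=4 S=118.7600 intr=0.0000 cont=0.0000 V=0.0000[hold]; j=5 S=173.7862 intr=0.0000 cont=0.0000 V=0.0000[hold]; j=6 S=254.3083 intr=0.0000 cont=0.0000 V=0.0000[hold]; j=7 S=372.1395 intr=0.0000 cont=0.0000 V=0.0000[hold]; j=8 S=544.5666 intr=0.0000 cont=0.0000 V=0.0000[hold]  S*(8)=55.4600
k=7: j=0 S=31.3301 intr=60.7399 cont=60.4091 V=60.7399[EX]; j=1 S=45.8466 intr=46.2234 cont=45.9965 V=46.2234[EX]; j=2 S=67.0892 intr=24.9808 cont=26.1363 V=26.1363[hold]; j=3 S=98.1742 intr=0.0000 cont=7.4769 V=7.4769[hold]; j=4 S=143.6623 intr=0.0000 cont=0.0000 V=0.0000[hold]; j=5 S=210.2268 intr=0.0000 cont=0.0000 V=0.0000[hold]; j=6 S=307.6332 intr=0.0000 cont=0.0000 V=0.0000[hold]; j=7 S=450.1720 intr=0.0000 cont=0.0000 V=0.0000[hold]  S*(7)=45.8466
k=6: j=0 S=37.8996 intr=54.1704 cont=53.8866 V=54.1704[EX]; j=1 S=55.4600 intr=36.6100 cont=36.9682 V=36.9682[hold]; j=2 S=81.1568 intr=10.9132 cont=17.6402 V=17.6402[hold]; j=3 S=118.7600 intr=0.0000 cont=4.0905 V=4.0905[hold]; j=4 S=173.7862 intr=0.0000 cont=0.0000 V=0.0000[hold]; j=5 S=254.3083 intr=0.0000 cont=0.0000 V=0.0000[hold]; j=6 S=372.1395 intr=0.0000 cont=0.0000 V=0.0000[hold]  S*(6)=37.8996
k=5: j=0 S=45.8466 intr=46.2234 cont=46.1565 V=46.2234[EX]; j=1 S=67.0892 intr=24.9808 cont=28.1080 V=28.1080[hold]; j=2 S=98.1742 intr=0.0000 cont=11.4787 V=11.4787[hold]; j=3 S=143.6623 intr=0.0000 cont=2.2379 V=2.2379[hold]; j=4 S=210.2268 intr=0.0000 cont=0.0000 V=0.0000[hold]; j=5 S=307.6332 intr=0.0000 cont=0.0000 V=0.0000[hold]  S*(5)=45.8466
k=4: j=0 S=55.4600 intr=36.6100 cont=37.8493 V=37.8493[hold]; j=1 S=81.1568 intr=10.9132 cont=20.5072 V=20.5072[hold]; j=2 S=118.7600 intr=0.0000 cont=7.2799 V=7.2799[hold]; j=3 S=173.7862 intr=0.0000 cont=1.2243 V=1.2243[hold]; j=4 S=254.3083 intr=0.0000 cont=0.0000 V=0.0000[hold]  S*(4)=-
k=3: j=0 S=67.0892 intr=24.9808 cont=29.8713 V=29.8713[hold]; j=1 S=98.1742 intr=0.0000 cont=14.4725 V=14.4725[hold]; j=2 S=143.6623 intr=0.0000 cont=4.5299 V=4.5299[hold]; j=3 S=210.2268 intr=0.0000 cont=0.6698 V=0.6698[hold]  S*(3)=-
k=2: j=0 S=81.1568 intr=10.9132 cont=22.8098 V=22.8098[hold]; j=1 S=118.7600 intr=0.0000 cont=9.9421 V=9.9421[hold]; j=2 S=173.7862 intr=0.0000 cont=2.7776 V=2.7776[hold]  S*(2)=-
k=1: j=0 S=98.1742 intr=0.0000 cont=16.9219 V=16.9219[hold]; j=1 S=143.6623 intr=0.0000 cont=6.6804 V=6.6804[hold]  S*(1)=-
k=0: j=0 S=118.7600 intr=0.0000 cont=12.2432 V=12.2432[hold]  S*(0)=-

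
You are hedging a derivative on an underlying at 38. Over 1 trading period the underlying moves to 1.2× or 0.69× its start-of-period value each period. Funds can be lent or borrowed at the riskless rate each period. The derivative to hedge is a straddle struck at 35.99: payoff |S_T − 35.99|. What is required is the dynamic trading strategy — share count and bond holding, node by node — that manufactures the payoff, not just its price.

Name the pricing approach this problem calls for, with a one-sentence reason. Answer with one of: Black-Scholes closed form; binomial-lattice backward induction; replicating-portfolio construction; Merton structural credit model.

framework: replicating-portfolio construction

Key observation: a price alone would not answer the question — the per-node share/bond construction on the spot-38, 1.2/0.69 tree is required, and only the replicating-portfolio method yields it.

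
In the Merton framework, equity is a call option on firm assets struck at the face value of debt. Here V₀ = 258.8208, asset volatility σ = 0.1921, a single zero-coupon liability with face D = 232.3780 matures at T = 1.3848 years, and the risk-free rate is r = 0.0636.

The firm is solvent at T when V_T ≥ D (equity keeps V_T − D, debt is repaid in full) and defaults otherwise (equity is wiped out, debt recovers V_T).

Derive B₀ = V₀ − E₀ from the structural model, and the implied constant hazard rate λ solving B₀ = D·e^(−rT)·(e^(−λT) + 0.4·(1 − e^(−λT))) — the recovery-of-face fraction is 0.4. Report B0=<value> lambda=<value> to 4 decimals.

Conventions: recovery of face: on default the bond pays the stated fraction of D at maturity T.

Work the structural quantities from V₀ = 258.8208 against face 232.3780:
d₁ = [ln(V₀/D) + (r + σ²/2)T] / (σ√T)
   = [ln(258.8208/232.3780) + (0.0636 + 0.5·0.1921²)·1.3848] / (0.1921·√1.3848)
   = [0.107771 + 0.113625] / 0.226059 = 0.979371
d₂ = d₁ − σ√T = 0.979371 − 0.226059 = 0.753312
N(d₁) = 0.836302,  N(d₂) = 0.774369,  e^(−rT) = 0.915694
E₀ = V₀·N(d₁) − D·e^(−rT)·N(d₂)
   = 258.8208·0.836302 − 232.3780·0.915694·0.774369 = 51.676555
B₀ = V₀ − E₀ = 258.8208 − 51.676555 = 207.144245
e^(−λT) = (B₀·e^(rT)/D − 0.4)/(1 − 0.4) = (207.1442·1.092068/232.3780 − 0.4)/0.6 = 0.95580177
λ = −ln(0.95580177)/1.3848 = 0.032644

B0=207.1442 lambda=0.0326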